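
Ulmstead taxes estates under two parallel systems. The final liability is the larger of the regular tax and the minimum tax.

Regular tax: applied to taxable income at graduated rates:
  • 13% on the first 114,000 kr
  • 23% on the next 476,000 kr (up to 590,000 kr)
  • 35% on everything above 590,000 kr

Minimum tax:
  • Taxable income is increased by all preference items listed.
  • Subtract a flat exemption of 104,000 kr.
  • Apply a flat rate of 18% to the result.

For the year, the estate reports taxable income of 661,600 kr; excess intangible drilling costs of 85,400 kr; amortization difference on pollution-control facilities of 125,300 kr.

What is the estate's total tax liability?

Regular tax:
  114,000 kr × 13% = 14,820 kr
  476,000 kr × 23% = 109,480 kr
  71,600 kr × 35% = 25,060 kr
  → 149,360 kr

Minimum tax:
  Adjusted income: 661,600 kr + 85,400 kr + 125,300 kr = 872,300 kr
  Less exemption 104,000 kr → base 768,300 kr
  768,300 kr × 18% = 138,294 kr

149,360 kr > 138,294 kr, so the regular tax governs.

149,360 kr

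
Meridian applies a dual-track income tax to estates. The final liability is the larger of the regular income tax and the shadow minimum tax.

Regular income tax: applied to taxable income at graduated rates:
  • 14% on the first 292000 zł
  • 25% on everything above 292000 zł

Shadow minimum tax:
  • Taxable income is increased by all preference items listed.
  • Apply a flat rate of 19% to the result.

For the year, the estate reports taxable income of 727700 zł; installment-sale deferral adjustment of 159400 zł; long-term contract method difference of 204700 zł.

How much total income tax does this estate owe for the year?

207442 zł

Regular income tax:
  292000 zł × 14% = 40880 zł
  435700 zł × 25% = 108925 zł
  → 149805 zł

Shadow minimum tax:
  Adjusted income: 727700 zł + 159400 zł + 204700 zł = 1091800 zł
  1091800 zł × 19% = 207442 zł

207442 zł > 149805 zł, so the shadow minimum tax is the binding amount.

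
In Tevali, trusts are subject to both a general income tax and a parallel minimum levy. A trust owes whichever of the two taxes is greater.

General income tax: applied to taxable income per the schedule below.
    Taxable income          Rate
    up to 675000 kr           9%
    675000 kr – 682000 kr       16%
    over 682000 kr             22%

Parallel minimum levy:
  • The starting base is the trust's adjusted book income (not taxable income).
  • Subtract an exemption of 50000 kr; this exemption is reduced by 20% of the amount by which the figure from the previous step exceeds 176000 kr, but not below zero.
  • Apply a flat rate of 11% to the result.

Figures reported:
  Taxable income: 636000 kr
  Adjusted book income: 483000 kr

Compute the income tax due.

Parallel minimum levy:
  Base (adjusted book income): 483000 kr
  Exemption: 20% × (483000 kr − 176000 kr) = 61400 kr ≥ 50000 kr, so the exemption is fully phased out
  Base: 483000 kr − 0 kr = 483000 kr
  483000 kr × 11% = 53130 kr

General income tax:
  636000 kr × 9% = 57240 kr

57240 kr > 53130 kr, so the general income tax governs.

57240 kr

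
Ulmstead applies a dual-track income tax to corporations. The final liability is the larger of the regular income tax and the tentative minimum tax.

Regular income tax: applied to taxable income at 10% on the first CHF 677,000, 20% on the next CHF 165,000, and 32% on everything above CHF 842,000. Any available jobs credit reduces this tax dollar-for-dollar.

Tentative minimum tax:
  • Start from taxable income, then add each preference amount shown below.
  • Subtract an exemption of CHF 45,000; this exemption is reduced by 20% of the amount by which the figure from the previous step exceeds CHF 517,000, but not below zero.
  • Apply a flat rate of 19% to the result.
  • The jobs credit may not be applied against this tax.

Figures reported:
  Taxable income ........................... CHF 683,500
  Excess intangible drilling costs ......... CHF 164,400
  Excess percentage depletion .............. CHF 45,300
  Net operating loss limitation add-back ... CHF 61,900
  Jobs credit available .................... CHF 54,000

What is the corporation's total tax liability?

Regular income tax:
  CHF 677,000 × 10% = CHF 67,700
  CHF 6,500 × 20% = CHF 1,300
  → CHF 69,000
  Less jobs credit CHF 54,000 → CHF 15,000

Tentative minimum tax:
  Adjusted income: CHF 683,500 + CHF 164,400 + CHF 45,300 + CHF 61,900 = CHF 955,100
  Exemption: 20% × (CHF 955,100 − CHF 517,000) = CHF 87,620 ≥ CHF 45,000, so the exemption is fully phased out
  Base: CHF 955,100 − CHF 0 = CHF 955,100
  CHF 955,100 × 19% = CHF 181,469

CHF 181,469 > CHF 15,000, so the tentative minimum tax is the binding amount.

CHF 181,469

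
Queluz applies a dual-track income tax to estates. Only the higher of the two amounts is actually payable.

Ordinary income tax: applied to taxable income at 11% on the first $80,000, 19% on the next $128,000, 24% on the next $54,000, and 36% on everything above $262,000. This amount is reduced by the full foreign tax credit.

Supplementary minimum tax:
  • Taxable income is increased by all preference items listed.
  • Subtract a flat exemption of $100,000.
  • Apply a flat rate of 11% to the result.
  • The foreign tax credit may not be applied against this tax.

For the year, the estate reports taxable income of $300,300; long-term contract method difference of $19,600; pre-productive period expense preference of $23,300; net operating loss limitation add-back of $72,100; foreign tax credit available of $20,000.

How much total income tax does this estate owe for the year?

Ordinary income tax:
  $80,000 × 11% = $8,800
  $128,000 × 19% = $24,320
  $54,000 × 24% = $12,960
  $38,300 × 36% = $13,788
  → $59,868
  Less foreign tax credit $20,000 → $39,868

Supplementary minimum tax:
  Adjusted income: $300,300 + $19,600 + $23,300 + $72,100 = $415,300
  Less exemption $100,000 → base $315,300
  $315,300 × 11% = $34,683

$39,868 > $34,683, so the ordinary income tax governs.

$39,868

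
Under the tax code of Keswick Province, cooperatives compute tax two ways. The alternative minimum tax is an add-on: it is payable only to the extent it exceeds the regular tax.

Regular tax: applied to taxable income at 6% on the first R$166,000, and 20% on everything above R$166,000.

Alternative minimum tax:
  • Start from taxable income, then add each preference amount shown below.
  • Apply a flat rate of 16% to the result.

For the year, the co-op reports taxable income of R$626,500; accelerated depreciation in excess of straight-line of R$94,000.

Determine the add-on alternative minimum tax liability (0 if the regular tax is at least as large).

Regular tax:
  R$166,000 × 6% = R$9,960
  R$460,500 × 20% = R$92,100
  → R$102,060

Alternative minimum tax:
  Adjusted income: R$626,500 + R$94,000 = R$720,500
  R$720,500 × 16% = R$115,280

Excess of alternative minimum tax over regular tax: R$115,280 − R$102,060 = R$13,220.

R$13,220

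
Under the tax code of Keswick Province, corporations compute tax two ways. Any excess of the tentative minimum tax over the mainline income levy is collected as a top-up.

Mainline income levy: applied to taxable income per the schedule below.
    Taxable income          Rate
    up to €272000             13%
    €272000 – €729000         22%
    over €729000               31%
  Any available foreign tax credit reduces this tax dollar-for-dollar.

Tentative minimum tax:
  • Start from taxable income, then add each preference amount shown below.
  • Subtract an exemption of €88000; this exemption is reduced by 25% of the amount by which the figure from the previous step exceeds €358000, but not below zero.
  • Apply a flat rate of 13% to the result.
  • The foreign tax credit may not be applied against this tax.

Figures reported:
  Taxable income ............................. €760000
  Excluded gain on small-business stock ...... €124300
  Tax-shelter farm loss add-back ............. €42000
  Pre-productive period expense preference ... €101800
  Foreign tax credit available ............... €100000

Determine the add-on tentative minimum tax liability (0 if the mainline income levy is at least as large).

Mainline income levy:
  €272000 × 13% = €35360
  €457000 × 22% = €100540
  €31000 × 31% = €9610
  → €145510
  Less foreign tax credit €100000 → €45510

Tentative minimum tax:
  Adjusted income: €760000 + €124300 + €42000 + €101800 = €1028100
  Exemption: 25% × (€1028100 − €358000) = €167525 ≥ €88000, so the exemption is fully phased out
  Base: €1028100 − €0 = €1028100
  €1028100 × 13% = €133653

Excess of tentative minimum tax over mainline income levy: €133653 − €45510 = €88143.

€88143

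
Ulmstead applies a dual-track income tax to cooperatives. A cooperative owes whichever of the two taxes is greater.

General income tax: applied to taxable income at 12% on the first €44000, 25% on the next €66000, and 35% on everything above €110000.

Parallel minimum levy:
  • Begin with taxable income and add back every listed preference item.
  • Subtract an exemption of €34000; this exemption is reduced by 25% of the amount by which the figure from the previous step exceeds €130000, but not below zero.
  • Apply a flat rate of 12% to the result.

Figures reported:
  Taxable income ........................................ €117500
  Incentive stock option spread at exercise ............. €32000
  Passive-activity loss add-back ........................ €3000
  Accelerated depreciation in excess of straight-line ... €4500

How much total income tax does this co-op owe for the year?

€24405

General income tax:
  €44000 × 12% = €5280
  €66000 × 25% = €16500
  €7500 × 35% = €2625
  → €24405

Parallel minimum levy:
  Adjusted income: €117500 + €32000 + €3000 + €4500 = €157000
  Exemption: €34000 − 25% × (€157000 − €130000) = €34000 − €6750 = €27250
  Base: €157000 − €27250 = €129750
  €129750 × 12% = €15570

€24405 > €15570, so the general income tax governs.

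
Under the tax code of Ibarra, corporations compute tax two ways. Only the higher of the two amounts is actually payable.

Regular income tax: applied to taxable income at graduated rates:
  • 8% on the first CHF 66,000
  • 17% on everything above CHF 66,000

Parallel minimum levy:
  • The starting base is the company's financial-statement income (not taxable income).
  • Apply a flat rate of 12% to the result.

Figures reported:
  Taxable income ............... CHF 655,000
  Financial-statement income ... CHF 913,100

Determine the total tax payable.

Regular income tax:
  CHF 66,000 × 8% = CHF 5,280
  CHF 589,000 × 17% = CHF 100,130
  → CHF 105,410

Parallel minimum levy:
  Base (financial-statement income): CHF 913,100
  CHF 913,100 × 12% = CHF 109,572

CHF 109,572 > CHF 105,410, so the parallel minimum levy is the binding amount.

CHF 109,572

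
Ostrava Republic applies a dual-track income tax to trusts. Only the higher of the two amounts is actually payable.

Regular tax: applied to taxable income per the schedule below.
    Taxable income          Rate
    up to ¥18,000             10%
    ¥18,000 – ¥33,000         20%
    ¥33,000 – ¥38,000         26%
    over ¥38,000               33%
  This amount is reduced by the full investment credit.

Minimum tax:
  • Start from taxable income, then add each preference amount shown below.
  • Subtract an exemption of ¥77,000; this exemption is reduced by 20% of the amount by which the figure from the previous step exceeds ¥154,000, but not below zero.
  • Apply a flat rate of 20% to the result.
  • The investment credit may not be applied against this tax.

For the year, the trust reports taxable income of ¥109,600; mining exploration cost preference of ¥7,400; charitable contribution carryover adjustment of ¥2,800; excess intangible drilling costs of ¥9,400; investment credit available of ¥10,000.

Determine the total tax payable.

Regular tax:
  ¥18,000 × 10% = ¥1,800
  ¥15,000 × 20% = ¥3,000
  ¥5,000 × 26% = ¥1,300
  ¥71,600 × 33% = ¥23,628
  → ¥29,728
  Less investment credit ¥10,000 → ¥19,728

Minimum tax:
  Adjusted income: ¥109,600 + ¥7,400 + ¥2,800 + ¥9,400 = ¥129,200
  Exemption: ¥129,200 ≤ ¥154,000, so full ¥77,000 applies
  Base: ¥129,200 − ¥77,000 = ¥52,200
  ¥52,200 × 20% = ¥10,440

¥19,728 > ¥10,440, so the regular tax governs.

¥19,728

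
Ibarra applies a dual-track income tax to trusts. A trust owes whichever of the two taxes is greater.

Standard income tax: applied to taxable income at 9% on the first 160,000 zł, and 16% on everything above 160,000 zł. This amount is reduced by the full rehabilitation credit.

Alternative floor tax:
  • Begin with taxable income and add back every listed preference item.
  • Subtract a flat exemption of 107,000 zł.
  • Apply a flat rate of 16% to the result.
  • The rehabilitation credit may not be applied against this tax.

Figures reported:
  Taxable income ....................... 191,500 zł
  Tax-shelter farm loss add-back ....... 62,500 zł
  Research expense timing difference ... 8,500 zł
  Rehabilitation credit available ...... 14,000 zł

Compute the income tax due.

24,880 zł

Standard income tax:
  160,000 zł × 9% = 14,400 zł
  31,500 zł × 16% = 5,040 zł
  → 19,440 zł
  Less rehabilitation credit 14,000 zł → 5,440 zł

Alternative floor tax:
  Adjusted income: 191,500 zł + 62,500 zł + 8,500 zł = 262,500 zł
  Less exemption 107,000 zł → base 155,500 zł
  155,500 zł × 16% = 24,880 zł

24,880 zł > 5,440 zł, so the alternative floor tax is the binding amount.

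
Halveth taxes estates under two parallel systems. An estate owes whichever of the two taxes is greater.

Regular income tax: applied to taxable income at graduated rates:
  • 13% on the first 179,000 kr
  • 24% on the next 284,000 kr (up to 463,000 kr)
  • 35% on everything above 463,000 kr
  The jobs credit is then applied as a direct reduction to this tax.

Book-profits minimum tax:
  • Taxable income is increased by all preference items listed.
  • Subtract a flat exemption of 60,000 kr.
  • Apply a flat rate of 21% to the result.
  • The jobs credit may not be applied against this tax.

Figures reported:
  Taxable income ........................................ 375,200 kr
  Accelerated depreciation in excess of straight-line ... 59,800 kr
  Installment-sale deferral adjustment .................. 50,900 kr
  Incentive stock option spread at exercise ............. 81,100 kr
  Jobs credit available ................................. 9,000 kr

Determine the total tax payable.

Book-profits minimum tax:
  Adjusted income: 375,200 kr + 59,800 kr + 50,900 kr + 81,100 kr = 567,000 kr
  Less exemption 60,000 kr → base 507,000 kr
  507,000 kr × 21% = 106,470 kr

Regular income tax:
  179,000 kr × 13% = 23,270 kr
  196,200 kr × 24% = 47,088 kr
  → 70,358 kr
  Less jobs credit 9,000 kr → 61,358 kr

106,470 kr > 61,358 kr, so the book-profits minimum tax is the binding amount.

106,470 kr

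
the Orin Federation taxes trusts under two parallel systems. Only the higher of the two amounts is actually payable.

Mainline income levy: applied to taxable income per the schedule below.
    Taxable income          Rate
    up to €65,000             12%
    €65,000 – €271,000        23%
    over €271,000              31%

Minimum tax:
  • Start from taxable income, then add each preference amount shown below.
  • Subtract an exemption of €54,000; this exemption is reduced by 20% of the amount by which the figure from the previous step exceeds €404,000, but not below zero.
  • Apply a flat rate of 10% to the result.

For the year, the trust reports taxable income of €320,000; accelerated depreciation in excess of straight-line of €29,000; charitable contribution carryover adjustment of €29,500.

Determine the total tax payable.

Minimum tax:
  Adjusted income: €320,000 + €29,000 + €29,500 = €378,500
  Exemption: €378,500 ≤ €404,000, so full €54,000 applies
  Base: €378,500 − €54,000 = €324,500
  €324,500 × 10% = €32,450

Mainline income levy:
  €65,000 × 12% = €7,800
  €206,000 × 23% = €47,380
  €49,000 × 31% = €15,190
  → €70,370

€70,370 > €32,450, so the mainline income levy governs.

€70,370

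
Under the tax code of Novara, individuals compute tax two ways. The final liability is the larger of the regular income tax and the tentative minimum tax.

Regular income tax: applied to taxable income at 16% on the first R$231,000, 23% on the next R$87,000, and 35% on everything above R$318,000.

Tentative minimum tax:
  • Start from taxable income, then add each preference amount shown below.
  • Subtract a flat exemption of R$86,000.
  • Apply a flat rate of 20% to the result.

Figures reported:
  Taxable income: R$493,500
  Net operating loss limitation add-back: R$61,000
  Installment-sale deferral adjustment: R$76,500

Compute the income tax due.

R$118,395

Regular income tax:
  R$231,000 × 16% = R$36,960
  R$87,000 × 23% = R$20,010
  R$175,500 × 35% = R$61,425
  → R$118,395

Tentative minimum tax:
  Adjusted income: R$493,500 + R$61,000 + R$76,500 = R$631,000
  Less exemption R$86,000 → base R$545,000
  R$545,000 × 20% = R$109,000

R$118,395 > R$109,000, so the regular income tax governs.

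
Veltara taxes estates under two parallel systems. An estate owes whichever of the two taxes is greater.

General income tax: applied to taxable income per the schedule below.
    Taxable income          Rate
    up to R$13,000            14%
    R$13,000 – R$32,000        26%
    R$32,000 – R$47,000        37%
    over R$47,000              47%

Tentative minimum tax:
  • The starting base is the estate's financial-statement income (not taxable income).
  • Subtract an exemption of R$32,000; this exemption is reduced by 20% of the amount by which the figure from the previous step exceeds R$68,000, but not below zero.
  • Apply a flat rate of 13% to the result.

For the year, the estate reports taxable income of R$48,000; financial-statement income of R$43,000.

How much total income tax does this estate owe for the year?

R$12,780

General income tax:
  R$13,000 × 14% = R$1,820
  R$19,000 × 26% = R$4,940
  R$15,000 × 37% = R$5,550
  R$1,000 × 47% = R$470
  → R$12,780

Tentative minimum tax:
  Base (financial-statement income): R$43,000
  Exemption: R$43,000 ≤ R$68,000, so full R$32,000 applies
  Base: R$43,000 − R$32,000 = R$11,000
  R$11,000 × 13% = R$1,430

R$12,780 > R$1,430, so the general income tax governs.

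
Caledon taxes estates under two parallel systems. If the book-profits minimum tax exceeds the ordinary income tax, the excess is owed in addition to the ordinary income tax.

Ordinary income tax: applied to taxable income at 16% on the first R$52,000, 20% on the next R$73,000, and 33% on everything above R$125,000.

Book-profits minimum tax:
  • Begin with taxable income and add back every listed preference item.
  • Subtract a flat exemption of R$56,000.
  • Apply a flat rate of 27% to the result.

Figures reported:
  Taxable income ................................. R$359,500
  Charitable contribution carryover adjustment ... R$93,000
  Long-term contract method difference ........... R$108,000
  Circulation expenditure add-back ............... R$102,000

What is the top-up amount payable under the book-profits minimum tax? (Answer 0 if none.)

Ordinary income tax:
  R$52,000 × 16% = R$8,320
  R$73,000 × 20% = R$14,600
  R$234,500 × 33% = R$77,385
  → R$100,305

Book-profits minimum tax:
  Adjusted income: R$359,500 + R$93,000 + R$108,000 + R$102,000 = R$662,500
  Less exemption R$56,000 → base R$606,500
  R$606,500 × 27% = R$163,755

Excess of book-profits minimum tax over ordinary income tax: R$163,755 − R$100,305 = R$63,450.

R$63,450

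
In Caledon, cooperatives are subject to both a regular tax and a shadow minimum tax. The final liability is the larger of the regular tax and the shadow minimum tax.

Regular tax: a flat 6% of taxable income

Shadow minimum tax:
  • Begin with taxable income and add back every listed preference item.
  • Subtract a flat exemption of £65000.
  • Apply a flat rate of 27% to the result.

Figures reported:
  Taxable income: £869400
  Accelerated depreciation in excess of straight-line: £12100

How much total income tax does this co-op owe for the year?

Shadow minimum tax:
  Adjusted income: £869400 + £12100 = £881500
  Less exemption £65000 → base £816500
  £816500 × 27% = £220455

Regular tax:
  £869400 × 6% = £52164

£220455 > £52164, so the shadow minimum tax is the binding amount.

£220455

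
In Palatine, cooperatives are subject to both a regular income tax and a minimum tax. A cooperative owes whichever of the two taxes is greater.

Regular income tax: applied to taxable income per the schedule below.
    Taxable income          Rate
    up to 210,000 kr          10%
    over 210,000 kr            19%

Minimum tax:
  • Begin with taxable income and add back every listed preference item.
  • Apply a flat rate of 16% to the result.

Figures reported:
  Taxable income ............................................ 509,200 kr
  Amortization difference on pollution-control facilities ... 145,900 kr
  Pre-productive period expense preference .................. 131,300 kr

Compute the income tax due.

Regular income tax:
  210,000 kr × 10% = 21,000 kr
  299,200 kr × 19% = 56,848 kr
  → 77,848 kr

Minimum tax:
  Adjusted income: 509,200 kr + 145,900 kr + 131,300 kr = 786,400 kr
  786,400 kr × 16% = 125,824 kr

125,824 kr > 77,848 kr, so the minimum tax is the binding amount.

125,824 kr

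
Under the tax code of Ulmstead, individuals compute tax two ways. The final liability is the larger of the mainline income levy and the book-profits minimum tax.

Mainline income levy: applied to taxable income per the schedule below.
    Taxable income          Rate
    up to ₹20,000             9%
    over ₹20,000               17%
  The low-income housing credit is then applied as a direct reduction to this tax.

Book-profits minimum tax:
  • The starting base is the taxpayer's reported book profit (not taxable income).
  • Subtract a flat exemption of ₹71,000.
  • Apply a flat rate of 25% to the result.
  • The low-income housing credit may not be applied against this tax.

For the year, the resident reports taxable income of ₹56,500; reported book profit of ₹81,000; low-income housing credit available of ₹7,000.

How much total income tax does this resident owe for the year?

₹2,500

Mainline income levy:
  ₹20,000 × 9% = ₹1,800
  ₹36,500 × 17% = ₹6,205
  → ₹8,005
  Less low-income housing credit ₹7,000 → ₹1,005

Book-profits minimum tax:
  Base (reported book profit): ₹81,000
  Less exemption ₹71,000 → base ₹10,000
  ₹10,000 × 25% = ₹2,500

₹2,500 > ₹1,005, so the book-profits minimum tax is the binding amount.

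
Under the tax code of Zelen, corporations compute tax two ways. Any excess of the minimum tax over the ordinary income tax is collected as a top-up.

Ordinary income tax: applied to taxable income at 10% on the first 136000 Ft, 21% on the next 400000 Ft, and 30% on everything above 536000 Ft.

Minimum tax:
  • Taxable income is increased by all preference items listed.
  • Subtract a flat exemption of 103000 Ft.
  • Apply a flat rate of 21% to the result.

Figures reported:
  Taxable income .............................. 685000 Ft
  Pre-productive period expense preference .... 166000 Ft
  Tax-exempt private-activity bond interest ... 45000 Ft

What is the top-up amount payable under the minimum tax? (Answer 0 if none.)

Ordinary income tax:
  136000 Ft × 10% = 13600 Ft
  400000 Ft × 21% = 84000 Ft
  149000 Ft × 30% = 44700 Ft
  → 142300 Ft

Minimum tax:
  Adjusted income: 685000 Ft + 166000 Ft + 45000 Ft = 896000 Ft
  Less exemption 103000 Ft → base 793000 Ft
  793000 Ft × 21% = 166530 Ft

Excess of minimum tax over ordinary income tax: 166530 Ft − 142300 Ft = 24230 Ft.

24230 Ft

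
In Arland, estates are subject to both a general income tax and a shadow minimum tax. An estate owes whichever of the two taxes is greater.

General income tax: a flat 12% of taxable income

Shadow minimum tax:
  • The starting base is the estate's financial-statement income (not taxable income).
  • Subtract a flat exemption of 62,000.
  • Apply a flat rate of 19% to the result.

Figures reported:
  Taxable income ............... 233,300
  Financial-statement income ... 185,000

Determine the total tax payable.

General income tax:
  233,300 × 12% = 27,996

Shadow minimum tax:
  Base (financial-statement income): 185,000
  Less exemption 62,000 → base 123,000
  123,000 × 19% = 23,370

27,996 > 23,370, so the general income tax governs.

27,996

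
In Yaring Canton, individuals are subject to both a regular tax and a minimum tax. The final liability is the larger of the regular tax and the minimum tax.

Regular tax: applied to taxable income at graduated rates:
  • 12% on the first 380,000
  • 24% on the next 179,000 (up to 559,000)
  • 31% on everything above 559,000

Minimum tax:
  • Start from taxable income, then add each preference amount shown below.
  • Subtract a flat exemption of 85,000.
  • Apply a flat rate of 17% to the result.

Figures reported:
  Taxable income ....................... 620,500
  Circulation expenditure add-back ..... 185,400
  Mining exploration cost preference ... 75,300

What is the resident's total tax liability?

135,354

Minimum tax:
  Adjusted income: 620,500 + 185,400 + 75,300 = 881,200
  Less exemption 85,000 → base 796,200
  796,200 × 17% = 135,354

Regular tax:
  380,000 × 12% = 45,600
  179,000 × 24% = 42,960
  61,500 × 31% = 19,065
  → 107,625

135,354 > 107,625, so the minimum tax is the binding amount.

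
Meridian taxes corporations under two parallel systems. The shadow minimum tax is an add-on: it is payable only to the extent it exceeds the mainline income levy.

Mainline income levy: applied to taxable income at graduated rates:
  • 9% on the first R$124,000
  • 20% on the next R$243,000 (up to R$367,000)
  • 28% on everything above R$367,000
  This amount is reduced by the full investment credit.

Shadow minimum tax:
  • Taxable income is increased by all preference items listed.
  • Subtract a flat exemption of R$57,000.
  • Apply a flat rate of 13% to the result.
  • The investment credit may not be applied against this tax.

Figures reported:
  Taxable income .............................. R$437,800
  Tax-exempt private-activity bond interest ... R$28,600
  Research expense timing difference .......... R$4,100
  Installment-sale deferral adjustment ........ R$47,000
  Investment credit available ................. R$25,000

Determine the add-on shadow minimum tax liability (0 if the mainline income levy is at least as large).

Mainline income levy:
  R$124,000 × 9% = R$11,160
  R$243,000 × 20% = R$48,600
  R$70,800 × 28% = R$19,824
  → R$79,584
  Less investment credit R$25,000 → R$54,584

Shadow minimum tax:
  Adjusted income: R$437,800 + R$28,600 + R$4,100 + R$47,000 = R$517,500
  Less exemption R$57,000 → base R$460,500
  R$460,500 × 13% = R$59,865

Excess of shadow minimum tax over mainline income levy: R$59,865 − R$54,584 = R$5,281.

R$5,281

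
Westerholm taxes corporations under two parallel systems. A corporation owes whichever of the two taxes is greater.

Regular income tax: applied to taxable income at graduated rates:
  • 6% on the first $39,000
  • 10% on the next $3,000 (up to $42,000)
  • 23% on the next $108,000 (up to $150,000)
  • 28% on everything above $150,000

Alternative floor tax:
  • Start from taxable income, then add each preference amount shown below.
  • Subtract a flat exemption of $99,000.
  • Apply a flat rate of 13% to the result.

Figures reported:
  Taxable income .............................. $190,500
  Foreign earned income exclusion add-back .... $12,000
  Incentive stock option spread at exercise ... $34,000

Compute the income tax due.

$38,820

Regular income tax:
  $39,000 × 6% = $2,340
  $3,000 × 10% = $300
  $108,000 × 23% = $24,840
  $40,500 × 28% = $11,340
  → $38,820

Alternative floor tax:
  Adjusted income: $190,500 + $12,000 + $34,000 = $236,500
  Less exemption $99,000 → base $137,500
  $137,500 × 13% = $17,875

$38,820 > $17,875, so the regular income tax governs.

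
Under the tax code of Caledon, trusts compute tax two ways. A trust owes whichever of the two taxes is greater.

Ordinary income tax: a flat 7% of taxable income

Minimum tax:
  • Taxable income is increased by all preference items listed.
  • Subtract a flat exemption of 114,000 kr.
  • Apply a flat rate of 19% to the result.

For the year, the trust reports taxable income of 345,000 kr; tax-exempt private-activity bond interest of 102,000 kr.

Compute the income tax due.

Ordinary income tax:
  345,000 kr × 7% = 24,150 kr

Minimum tax:
  Adjusted income: 345,000 kr + 102,000 kr = 447,000 kr
  Less exemption 114,000 kr → base 333,000 kr
  333,000 kr × 19% = 63,270 kr

63,270 kr > 24,150 kr, so the minimum tax is the binding amount.

63,270 kr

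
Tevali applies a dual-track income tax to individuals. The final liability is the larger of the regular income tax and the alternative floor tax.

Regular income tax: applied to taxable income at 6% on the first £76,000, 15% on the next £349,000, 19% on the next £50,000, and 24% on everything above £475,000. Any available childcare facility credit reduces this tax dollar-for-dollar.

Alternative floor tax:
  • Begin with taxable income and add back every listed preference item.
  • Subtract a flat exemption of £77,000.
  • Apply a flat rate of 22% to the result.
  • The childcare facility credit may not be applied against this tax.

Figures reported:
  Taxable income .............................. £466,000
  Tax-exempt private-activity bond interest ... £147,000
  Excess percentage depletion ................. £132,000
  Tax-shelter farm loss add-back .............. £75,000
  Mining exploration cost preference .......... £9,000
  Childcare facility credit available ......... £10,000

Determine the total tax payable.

Regular income tax:
  £76,000 × 6% = £4,560
  £349,000 × 15% = £52,350
  £41,000 × 19% = £7,790
  → £64,700
  Less childcare facility credit £10,000 → £54,700

Alternative floor tax:
  Adjusted income: £466,000 + £147,000 + £132,000 + £75,000 + £9,000 = £829,000
  Less exemption £77,000 → base £752,000
  £752,000 × 22% = £165,440

£165,440 > £54,700, so the alternative floor tax is the binding amount.

£165,440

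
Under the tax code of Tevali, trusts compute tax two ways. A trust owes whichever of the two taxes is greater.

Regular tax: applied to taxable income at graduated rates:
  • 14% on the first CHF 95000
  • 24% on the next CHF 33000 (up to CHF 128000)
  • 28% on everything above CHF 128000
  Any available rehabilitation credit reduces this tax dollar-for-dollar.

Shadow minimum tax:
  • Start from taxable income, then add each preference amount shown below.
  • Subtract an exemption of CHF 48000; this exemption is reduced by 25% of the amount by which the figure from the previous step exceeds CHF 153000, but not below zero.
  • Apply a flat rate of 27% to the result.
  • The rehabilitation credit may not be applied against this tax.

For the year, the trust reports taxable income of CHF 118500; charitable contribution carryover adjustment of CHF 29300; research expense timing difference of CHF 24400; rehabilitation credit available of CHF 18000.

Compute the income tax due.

Regular tax:
  CHF 95000 × 14% = CHF 13300
  CHF 23500 × 24% = CHF 5640
  → CHF 18940
  Less rehabilitation credit CHF 18000 → CHF 940

Shadow minimum tax:
  Adjusted income: CHF 118500 + CHF 29300 + CHF 24400 = CHF 172200
  Exemption: CHF 48000 − 25% × (CHF 172200 − CHF 153000) = CHF 48000 − CHF 4800 = CHF 43200
  Base: CHF 172200 − CHF 43200 = CHF 129000
  CHF 129000 × 27% = CHF 34830

CHF 34830 > CHF 940, so the shadow minimum tax is the binding amount.

CHF 34830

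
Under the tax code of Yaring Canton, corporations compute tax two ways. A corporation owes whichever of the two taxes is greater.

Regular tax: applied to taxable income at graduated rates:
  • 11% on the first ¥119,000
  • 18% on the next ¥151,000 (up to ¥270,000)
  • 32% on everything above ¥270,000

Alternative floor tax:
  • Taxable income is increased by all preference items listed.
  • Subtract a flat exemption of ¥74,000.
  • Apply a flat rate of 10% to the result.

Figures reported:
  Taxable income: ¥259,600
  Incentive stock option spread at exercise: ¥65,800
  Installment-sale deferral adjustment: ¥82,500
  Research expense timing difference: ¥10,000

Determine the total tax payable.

Regular tax:
  ¥119,000 × 11% = ¥13,090
  ¥140,600 × 18% = ¥25,308
  → ¥38,398

Alternative floor tax:
  Adjusted income: ¥259,600 + ¥65,800 + ¥82,500 + ¥10,000 = ¥417,900
  Less exemption ¥74,000 → base ¥343,900
  ¥343,900 × 10% = ¥34,390

¥38,398 > ¥34,390, so the regular tax governs.

¥38,398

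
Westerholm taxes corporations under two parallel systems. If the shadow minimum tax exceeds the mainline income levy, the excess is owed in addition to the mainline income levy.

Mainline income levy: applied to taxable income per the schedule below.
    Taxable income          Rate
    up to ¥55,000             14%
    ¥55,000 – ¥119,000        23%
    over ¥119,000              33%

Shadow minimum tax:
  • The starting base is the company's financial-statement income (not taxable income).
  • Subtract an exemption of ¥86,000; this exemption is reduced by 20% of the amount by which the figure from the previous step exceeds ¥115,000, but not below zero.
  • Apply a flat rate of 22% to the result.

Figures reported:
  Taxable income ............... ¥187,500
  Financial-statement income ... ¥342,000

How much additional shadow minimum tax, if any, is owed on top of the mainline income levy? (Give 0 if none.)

Mainline income levy:
  ¥55,000 × 14% = ¥7,700
  ¥64,000 × 23% = ¥14,720
  ¥68,500 × 33% = ¥22,605
  → ¥45,025

Shadow minimum tax:
  Base (financial-statement income): ¥342,000
  Exemption: ¥86,000 − 20% × (¥342,000 − ¥115,000) = ¥86,000 − ¥45,400 = ¥40,600
  Base: ¥342,000 − ¥40,600 = ¥301,400
  ¥301,400 × 22% = ¥66,308

Excess of shadow minimum tax over mainline income levy: ¥66,308 − ¥45,025 = ¥21,283.

¥21,283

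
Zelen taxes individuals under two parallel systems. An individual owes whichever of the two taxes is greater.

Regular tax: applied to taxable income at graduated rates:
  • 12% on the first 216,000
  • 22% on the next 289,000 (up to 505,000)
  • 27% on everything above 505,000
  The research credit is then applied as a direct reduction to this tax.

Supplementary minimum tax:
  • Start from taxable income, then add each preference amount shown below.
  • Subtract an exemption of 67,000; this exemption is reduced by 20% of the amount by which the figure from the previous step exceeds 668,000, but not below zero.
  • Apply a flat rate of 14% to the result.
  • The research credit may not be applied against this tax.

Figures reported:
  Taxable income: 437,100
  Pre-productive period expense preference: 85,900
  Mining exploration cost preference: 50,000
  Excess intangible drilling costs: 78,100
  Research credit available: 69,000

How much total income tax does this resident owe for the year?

Supplementary minimum tax:
  Adjusted income: 437,100 + 85,900 + 50,000 + 78,100 = 651,100
  Exemption: 651,100 ≤ 668,000, so full 67,000 applies
  Base: 651,100 − 67,000 = 584,100
  584,100 × 14% = 81,774

Regular tax:
  216,000 × 12% = 25,920
  221,100 × 22% = 48,642
  → 74,562
  Less research credit 69,000 → 5,562

81,774 > 5,562, so the supplementary minimum tax is the binding amount.

81,774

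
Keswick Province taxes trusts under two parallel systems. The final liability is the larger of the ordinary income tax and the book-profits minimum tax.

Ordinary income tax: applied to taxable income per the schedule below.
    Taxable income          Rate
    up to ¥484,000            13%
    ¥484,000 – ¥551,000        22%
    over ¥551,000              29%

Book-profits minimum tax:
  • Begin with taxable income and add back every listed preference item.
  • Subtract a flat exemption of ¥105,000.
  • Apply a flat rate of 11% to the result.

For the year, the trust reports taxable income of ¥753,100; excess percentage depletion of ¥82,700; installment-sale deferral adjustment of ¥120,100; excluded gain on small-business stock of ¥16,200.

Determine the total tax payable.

¥136,269

Ordinary income tax:
  ¥484,000 × 13% = ¥62,920
  ¥67,000 × 22% = ¥14,740
  ¥202,100 × 29% = ¥58,609
  → ¥136,269

Book-profits minimum tax:
  Adjusted income: ¥753,100 + ¥82,700 + ¥120,100 + ¥16,200 = ¥972,100
  Less exemption ¥105,000 → base ¥867,100
  ¥867,100 × 11% = ¥95,381

¥136,269 > ¥95,381, so the ordinary income tax governs.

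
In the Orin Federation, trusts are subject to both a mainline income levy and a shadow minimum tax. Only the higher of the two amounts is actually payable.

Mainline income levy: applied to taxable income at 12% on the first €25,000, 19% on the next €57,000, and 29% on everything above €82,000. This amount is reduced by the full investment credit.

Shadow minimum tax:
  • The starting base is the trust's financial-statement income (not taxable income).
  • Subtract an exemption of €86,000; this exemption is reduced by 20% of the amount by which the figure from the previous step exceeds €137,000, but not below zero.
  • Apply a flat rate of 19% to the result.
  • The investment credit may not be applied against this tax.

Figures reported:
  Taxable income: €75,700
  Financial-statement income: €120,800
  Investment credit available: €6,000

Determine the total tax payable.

€6,633

Shadow minimum tax:
  Base (financial-statement income): €120,800
  Exemption: €120,800 ≤ €137,000, so full €86,000 applies
  Base: €120,800 − €86,000 = €34,800
  €34,800 × 19% = €6,612

Mainline income levy:
  €25,000 × 12% = €3,000
  €50,700 × 19% = €9,633
  → €12,633
  Less investment credit €6,000 → €6,633

€6,633 > €6,612, so the mainline income levy governs.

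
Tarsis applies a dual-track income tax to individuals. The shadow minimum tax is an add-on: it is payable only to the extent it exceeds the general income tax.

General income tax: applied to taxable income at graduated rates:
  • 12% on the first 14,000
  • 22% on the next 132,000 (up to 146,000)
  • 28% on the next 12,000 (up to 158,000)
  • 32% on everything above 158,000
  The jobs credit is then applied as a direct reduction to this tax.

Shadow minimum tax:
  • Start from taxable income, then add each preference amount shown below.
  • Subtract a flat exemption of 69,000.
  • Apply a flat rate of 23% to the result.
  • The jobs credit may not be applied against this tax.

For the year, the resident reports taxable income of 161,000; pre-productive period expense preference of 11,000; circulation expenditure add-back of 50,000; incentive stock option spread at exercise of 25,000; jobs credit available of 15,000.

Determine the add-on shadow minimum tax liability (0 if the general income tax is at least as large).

General income tax:
  14,000 × 12% = 1,680
  132,000 × 22% = 29,040
  12,000 × 28% = 3,360
  3,000 × 32% = 960
  → 35,040
  Less jobs credit 15,000 → 20,040

Shadow minimum tax:
  Adjusted income: 161,000 + 11,000 + 50,000 + 25,000 = 247,000
  Less exemption 69,000 → base 178,000
  178,000 × 23% = 40,940

Excess of shadow minimum tax over general income tax: 40,940 − 20,040 = 20,900.

20,900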